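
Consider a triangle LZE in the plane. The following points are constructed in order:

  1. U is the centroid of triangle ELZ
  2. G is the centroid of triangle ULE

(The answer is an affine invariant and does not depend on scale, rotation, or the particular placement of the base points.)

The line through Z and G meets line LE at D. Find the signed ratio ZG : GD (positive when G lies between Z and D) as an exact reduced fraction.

ZG:GD = 8

Set L = (0, 0), Z = (1, 0), E = (0, 1); any affine frame gives the same invariant.
1. U is the centroid of triangle ELZ ⇒ U = (1/3, 1/3)
2. G is the centroid of triangle ULE ⇒ G = (1/9, 4/9)
line ZG meets LE at D = (0, 1/2)
G = Z + t·(D−Z) with t = 8/9, so ZG:GD = 8/9:1/9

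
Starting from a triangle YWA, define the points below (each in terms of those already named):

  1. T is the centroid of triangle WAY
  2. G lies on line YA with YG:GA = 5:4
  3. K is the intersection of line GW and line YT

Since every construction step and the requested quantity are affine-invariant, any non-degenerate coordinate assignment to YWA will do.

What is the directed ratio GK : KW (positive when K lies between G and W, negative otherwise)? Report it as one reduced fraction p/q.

Work in coordinates with Y = (0, 0), W = (1, 0), A = (0, 1).
1. T is the centroid of triangle WAY ⇒ T = (1/3, 1/3)
2. G lies on line YA with YG:GA = 5:4 ⇒ G = (0, 5/9)
3. K is the intersection of line GW and line YT ⇒ K = (5/14, 5/14)
K = G + t·(W−G) with t = 5/14, so GK:KW = t:(1−t) = 5/14:9/14

GK:KW = 5/9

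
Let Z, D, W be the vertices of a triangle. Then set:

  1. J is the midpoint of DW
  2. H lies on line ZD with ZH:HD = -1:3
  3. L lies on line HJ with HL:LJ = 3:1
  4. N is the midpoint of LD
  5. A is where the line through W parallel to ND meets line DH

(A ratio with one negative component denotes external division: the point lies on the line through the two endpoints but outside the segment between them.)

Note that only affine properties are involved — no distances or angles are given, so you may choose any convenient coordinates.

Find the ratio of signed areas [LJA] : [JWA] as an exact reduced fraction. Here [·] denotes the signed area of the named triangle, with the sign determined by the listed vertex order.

[LJA]:[JWA] = 5/8

Assign Z = (0, 0), D = (1, 0), W = (0, 1) — the answer is frame-independent, so this choice is without loss of generality.
1. J is the midpoint of DW ⇒ J = (1/2, 1/2)
2. H lies on line ZD with ZH:HD = -1:3 ⇒ H = (-1/2, 0)
3. L lies on line HJ with HL:LJ = 3:1 ⇒ L = (1/4, 3/8)
4. N is the midpoint of LD ⇒ N = (5/8, 3/16)
5. A is where the line through W parallel to ND meets line DH ⇒ A = (2, 0)
2·[LJA] = -5/16, 2·[JWA] = -1/2
[LJA]:[JWA] = -5/16:-1/2 = 5/8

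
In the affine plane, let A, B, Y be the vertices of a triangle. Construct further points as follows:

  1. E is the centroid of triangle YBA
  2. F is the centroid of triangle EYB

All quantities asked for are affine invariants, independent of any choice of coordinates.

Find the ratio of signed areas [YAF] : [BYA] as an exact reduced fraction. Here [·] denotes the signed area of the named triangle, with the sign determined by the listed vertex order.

[YAF]:[BYA] = 4/9

Assign A = (0, 0), B = (1, 0), Y = (0, 1) — the answer is frame-independent, so this choice is without loss of generality.
1. E is the centroid of triangle YBA ⇒ E = (1/3, 1/3)
2. F is the centroid of triangle EYB ⇒ F = (4/9, 4/9)
2·[YAF] = 4/9, 2·[BYA] = 1
[YAF]:[BYA] = 4/9:1 = 4/9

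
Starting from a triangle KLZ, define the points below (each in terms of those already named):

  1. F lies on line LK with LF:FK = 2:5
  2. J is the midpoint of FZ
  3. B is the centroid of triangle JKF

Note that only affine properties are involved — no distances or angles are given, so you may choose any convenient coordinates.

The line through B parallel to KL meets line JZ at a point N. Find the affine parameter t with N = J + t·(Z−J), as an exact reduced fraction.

Work in coordinates with K = (0, 0), L = (1, 0), Z = (0, 1).
1. F lies on line LK with LF:FK = 2:5 ⇒ F = (5/7, 0)
2. J is the midpoint of FZ ⇒ J = (5/14, 1/2)
3. B is the centroid of triangle JKF ⇒ B = (5/14, 1/6)
through B parallel to KL: direction (1, 0); meets JZ at N = (25/42, 1/6)
N = J + t·(Z−J) with t = -2/3

t = -2/3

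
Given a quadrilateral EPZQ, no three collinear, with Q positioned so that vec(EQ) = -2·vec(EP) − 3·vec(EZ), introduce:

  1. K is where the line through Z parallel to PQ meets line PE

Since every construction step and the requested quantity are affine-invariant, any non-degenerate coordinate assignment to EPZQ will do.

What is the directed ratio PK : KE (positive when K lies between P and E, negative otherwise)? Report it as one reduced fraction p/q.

Assign E = (0, 0), P = (1, 0), Z = (0, 1), Q = (-2, -3) — the answer is frame-independent, so this choice is without loss of generality.
1. K is where the line through Z parallel to PQ meets line PE ⇒ K = (-1, 0)
K = P + t·(E−P) with t = 2, so PK:KE = t:(1−t) = 2:-1

PK:KE = -2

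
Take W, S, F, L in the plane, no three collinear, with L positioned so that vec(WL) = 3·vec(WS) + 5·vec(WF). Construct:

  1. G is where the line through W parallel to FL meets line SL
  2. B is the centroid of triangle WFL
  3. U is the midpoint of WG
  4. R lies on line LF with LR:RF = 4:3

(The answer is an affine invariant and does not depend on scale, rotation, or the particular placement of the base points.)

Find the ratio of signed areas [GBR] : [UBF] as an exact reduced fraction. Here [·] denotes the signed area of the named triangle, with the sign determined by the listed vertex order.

[GBR]:[UBF] = -8/9

Work in coordinates with W = (0, 0), S = (1, 0), F = (0, 1), L = (3, 5).
1. G is where the line through W parallel to FL meets line SL ⇒ G = (15/7, 20/7)
2. B is the centroid of triangle WFL ⇒ B = (1, 2)
3. U is the midpoint of WG ⇒ U = (15/14, 10/7)
4. R lies on line LF with LR:RF = 4:3 ⇒ R = (9/7, 19/7)
2·[GBR] = -4/7, 2·[UBF] = 9/14
[GBR]:[UBF] = -4/7:9/14 = -8/9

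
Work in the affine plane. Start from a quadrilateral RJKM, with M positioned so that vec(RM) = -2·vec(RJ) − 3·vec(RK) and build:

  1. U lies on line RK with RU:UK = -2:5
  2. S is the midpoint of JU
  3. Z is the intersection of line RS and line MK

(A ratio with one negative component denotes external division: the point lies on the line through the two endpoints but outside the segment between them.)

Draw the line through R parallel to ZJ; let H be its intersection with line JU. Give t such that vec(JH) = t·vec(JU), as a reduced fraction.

Work in coordinates with R = (0, 0), J = (1, 0), K = (0, 1), M = (-2, -3).
1. U lies on line RK with RU:UK = -2:5 ⇒ U = (0, -2/3)
2. S is the midpoint of JU ⇒ S = (1/2, -1/3)
3. Z is the intersection of line RS and line MK ⇒ Z = (-3/8, 1/4)
through R parallel to ZJ: direction (11/8, -1/4); meets JU at H = (11/14, -1/7)
H = J + t·(U−J) with t = 3/14

t = 3/14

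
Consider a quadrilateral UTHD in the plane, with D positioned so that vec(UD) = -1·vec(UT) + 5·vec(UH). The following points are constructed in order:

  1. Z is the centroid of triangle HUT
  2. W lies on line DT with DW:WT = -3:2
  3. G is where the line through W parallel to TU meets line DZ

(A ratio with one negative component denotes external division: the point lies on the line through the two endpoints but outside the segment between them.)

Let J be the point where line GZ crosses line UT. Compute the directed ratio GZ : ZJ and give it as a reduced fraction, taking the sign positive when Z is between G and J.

Assign U = (0, 0), T = (1, 0), H = (0, 1), D = (-1, 5) — the answer is frame-independent, so this choice is without loss of generality.
1. Z is the centroid of triangle HUT ⇒ Z = (1/3, 1/3)
2. W lies on line DT with DW:WT = -3:2 ⇒ W = (5, -10)
3. G is where the line through W parallel to TU meets line DZ ⇒ G = (23/7, -10)
line GZ meets UT at J = (3/7, 0)
Z = G + t·(J−G) with t = 31/30, so GZ:ZJ = 31/30:-1/30

GZ:ZJ = -31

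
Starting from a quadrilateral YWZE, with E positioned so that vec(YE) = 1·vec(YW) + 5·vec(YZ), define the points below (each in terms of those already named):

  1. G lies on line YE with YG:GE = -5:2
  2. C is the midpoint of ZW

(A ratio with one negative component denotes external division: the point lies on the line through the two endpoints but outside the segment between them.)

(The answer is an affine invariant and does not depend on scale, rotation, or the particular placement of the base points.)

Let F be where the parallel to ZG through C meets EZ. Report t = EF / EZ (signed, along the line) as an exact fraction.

Work in coordinates with Y = (0, 0), W = (1, 0), Z = (0, 1), E = (1, 5).
1. G lies on line YE with YG:GE = -5:2 ⇒ G = (5/3, 25/3)
2. C is the midpoint of ZW ⇒ C = (1/2, 1/2)
through C parallel to ZG: direction (5/3, 22/3); meets EZ at F = (27/4, 28)
F = E + t·(Z−E) with t = -23/4

t = -23/4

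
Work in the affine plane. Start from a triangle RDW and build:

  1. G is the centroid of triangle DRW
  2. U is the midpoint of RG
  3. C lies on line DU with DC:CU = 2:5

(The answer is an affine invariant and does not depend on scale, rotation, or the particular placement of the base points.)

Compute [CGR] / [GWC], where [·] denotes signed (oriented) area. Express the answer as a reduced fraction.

Set R = (0, 0), D = (1, 0), W = (0, 1); any affine frame gives the same invariant.
1. G is the centroid of triangle DRW ⇒ G = (1/3, 1/3)
2. U is the midpoint of RG ⇒ U = (1/6, 1/6)
3. C lies on line DU with DC:CU = 2:5 ⇒ C = (16/21, 1/21)
2·[CGR] = 5/21, 2·[GWC] = -4/21
[CGR]:[GWC] = 5/21:-4/21 = -5/4

[CGR]:[GWC] = -5/4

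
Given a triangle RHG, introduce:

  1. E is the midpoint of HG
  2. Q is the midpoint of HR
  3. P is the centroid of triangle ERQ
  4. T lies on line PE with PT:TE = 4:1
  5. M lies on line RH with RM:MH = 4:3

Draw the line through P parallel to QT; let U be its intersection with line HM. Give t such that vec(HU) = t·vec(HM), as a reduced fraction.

Choose coordinates R = (0, 0), H = (1, 0), G = (0, 1).
1. E is the midpoint of HG ⇒ E = (1/2, 1/2)
2. Q is the midpoint of HR ⇒ Q = (1/2, 0)
3. P is the centroid of triangle ERQ ⇒ P = (1/3, 1/6)
4. T lies on line PE with PT:TE = 4:1 ⇒ T = (7/15, 13/30)
5. M lies on line RH with RM:MH = 4:3 ⇒ M = (4/7, 0)
through P parallel to QT: direction (-1/30, 13/30); meets HM at U = (9/26, 0)
U = H + t·(M−H) with t = 119/78

t = 119/78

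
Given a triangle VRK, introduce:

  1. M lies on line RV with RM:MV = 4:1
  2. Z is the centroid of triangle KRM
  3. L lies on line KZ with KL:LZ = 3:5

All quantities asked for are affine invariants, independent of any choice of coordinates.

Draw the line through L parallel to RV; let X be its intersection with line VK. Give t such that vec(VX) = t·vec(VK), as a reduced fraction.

Set V = (0, 0), R = (1, 0), K = (0, 1); any affine frame gives the same invariant.
1. M lies on line RV with RM:MV = 4:1 ⇒ M = (1/5, 0)
2. Z is the centroid of triangle KRM ⇒ Z = (2/5, 1/3)
3. L lies on line KZ with KL:LZ = 3:5 ⇒ L = (3/20, 3/4)
through L parallel to RV: direction (-1, 0); meets VK at X = (0, 3/4)
X = V + t·(K−V) with t = 3/4

t = 3/4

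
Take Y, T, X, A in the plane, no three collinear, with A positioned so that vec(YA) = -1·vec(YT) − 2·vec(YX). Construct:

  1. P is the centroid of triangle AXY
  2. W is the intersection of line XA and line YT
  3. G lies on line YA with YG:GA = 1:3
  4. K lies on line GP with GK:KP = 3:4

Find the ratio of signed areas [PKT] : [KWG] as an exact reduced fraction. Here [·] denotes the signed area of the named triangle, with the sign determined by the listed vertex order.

[PKT]:[KWG] = -12

Set Y = (0, 0), T = (1, 0), X = (0, 1), A = (-1, -2); any affine frame gives the same invariant.
1. P is the centroid of triangle AXY ⇒ P = (-1/3, -1/3)
2. W is the intersection of line XA and line YT ⇒ W = (-1/3, 0)
3. G lies on line YA with YG:GA = 1:3 ⇒ G = (-1/4, -1/2)
4. K lies on line GP with GK:KP = 3:4 ⇒ K = (-2/7, -3/7)
2·[PKT] = 1/7, 2·[KWG] = -1/84
[PKT]:[KWG] = 1/7:-1/84 = -12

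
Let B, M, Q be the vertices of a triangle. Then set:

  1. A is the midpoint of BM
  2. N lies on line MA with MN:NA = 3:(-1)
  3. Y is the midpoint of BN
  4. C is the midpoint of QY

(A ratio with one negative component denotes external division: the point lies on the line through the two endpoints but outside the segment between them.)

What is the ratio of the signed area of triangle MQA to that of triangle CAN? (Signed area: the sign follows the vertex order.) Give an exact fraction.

[MQA]:[CAN] = -4

Set B = (0, 0), M = (1, 0), Q = (0, 1); any affine frame gives the same invariant.
1. A is the midpoint of BM ⇒ A = (1/2, 0)
2. N lies on line MA with MN:NA = 3:(-1) ⇒ N = (1/4, 0)
3. Y is the midpoint of BN ⇒ Y = (1/8, 0)
4. C is the midpoint of QY ⇒ C = (1/16, 1/2)
2·[MQA] = 1/2, 2·[CAN] = -1/8
[MQA]:[CAN] = 1/2:-1/8 = -4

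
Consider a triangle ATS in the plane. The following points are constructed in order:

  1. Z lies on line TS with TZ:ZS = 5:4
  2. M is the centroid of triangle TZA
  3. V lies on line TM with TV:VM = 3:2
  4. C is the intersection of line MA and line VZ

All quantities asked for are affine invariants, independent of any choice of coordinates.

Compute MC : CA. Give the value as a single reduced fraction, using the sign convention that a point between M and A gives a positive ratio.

MC:CA = -2/9

Set A = (0, 0), T = (1, 0), S = (0, 1); any affine frame gives the same invariant.
1. Z lies on line TS with TZ:ZS = 5:4 ⇒ Z = (4/9, 5/9)
2. M is the centroid of triangle TZA ⇒ M = (13/27, 5/27)
3. V lies on line TM with TV:VM = 3:2 ⇒ V = (31/45, 1/9)
4. C is the intersection of line MA and line VZ ⇒ C = (13/21, 5/21)
C = M + t·(A−M) with t = -2/7, so MC:CA = t:(1−t) = -2/7:9/7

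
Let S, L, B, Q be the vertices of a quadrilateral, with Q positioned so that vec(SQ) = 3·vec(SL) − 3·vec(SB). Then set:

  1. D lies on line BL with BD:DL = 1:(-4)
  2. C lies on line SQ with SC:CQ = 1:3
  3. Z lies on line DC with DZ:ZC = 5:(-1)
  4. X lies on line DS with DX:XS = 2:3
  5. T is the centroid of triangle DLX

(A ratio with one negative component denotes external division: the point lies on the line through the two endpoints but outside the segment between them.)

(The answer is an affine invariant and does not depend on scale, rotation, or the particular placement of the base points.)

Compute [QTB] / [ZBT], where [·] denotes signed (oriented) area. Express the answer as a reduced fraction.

Set S = (0, 0), L = (1, 0), B = (0, 1), Q = (3, -3); any affine frame gives the same invariant.
1. D lies on line BL with BD:DL = 1:(-4) ⇒ D = (-1/3, 4/3)
2. C lies on line SQ with SC:CQ = 1:3 ⇒ C = (3/4, -3/4)
3. Z lies on line DC with DZ:ZC = 5:(-1) ⇒ Z = (49/48, -61/48)
4. X lies on line DS with DX:XS = 2:3 ⇒ X = (-1/5, 4/5)
5. T is the centroid of triangle DLX ⇒ T = (7/45, 32/45)
2·[QTB] = -11/45, 2·[ZBT] = -7/120
[QTB]:[ZBT] = -11/45:-7/120 = 88/21

[QTB]:[ZBT] = 88/21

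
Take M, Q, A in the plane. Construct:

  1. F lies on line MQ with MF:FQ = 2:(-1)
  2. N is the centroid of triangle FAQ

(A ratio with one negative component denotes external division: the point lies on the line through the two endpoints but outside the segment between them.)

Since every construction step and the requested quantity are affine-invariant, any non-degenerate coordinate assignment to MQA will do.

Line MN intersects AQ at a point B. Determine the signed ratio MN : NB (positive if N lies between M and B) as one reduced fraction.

MN:NB = -4

Choose coordinates M = (0, 0), Q = (1, 0), A = (0, 1).
1. F lies on line MQ with MF:FQ = 2:(-1) ⇒ F = (2, 0)
2. N is the centroid of triangle FAQ ⇒ N = (1, 1/3)
line MN meets AQ at B = (3/4, 1/4)
N = M + t·(B−M) with t = 4/3, so MN:NB = 4/3:-1/3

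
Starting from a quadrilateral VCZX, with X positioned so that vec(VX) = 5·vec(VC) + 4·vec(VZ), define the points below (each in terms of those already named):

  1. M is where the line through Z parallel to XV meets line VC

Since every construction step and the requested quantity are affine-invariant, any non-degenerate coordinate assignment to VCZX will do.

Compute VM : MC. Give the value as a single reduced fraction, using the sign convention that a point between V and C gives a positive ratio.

Work in coordinates with V = (0, 0), C = (1, 0), Z = (0, 1), X = (5, 4).
1. M is where the line through Z parallel to XV meets line VC ⇒ M = (-5/4, 0)
M = V + t·(C−V) with t = -5/4, so VM:MC = t:(1−t) = -5/4:9/4

VM:MC = -5/9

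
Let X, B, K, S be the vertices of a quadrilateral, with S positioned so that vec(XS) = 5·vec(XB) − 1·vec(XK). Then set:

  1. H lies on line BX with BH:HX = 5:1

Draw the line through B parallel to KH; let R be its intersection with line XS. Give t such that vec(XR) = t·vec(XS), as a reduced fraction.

Set X = (0, 0), B = (1, 0), K = (0, 1), S = (5, -1); any affine frame gives the same invariant.
1. H lies on line BX with BH:HX = 5:1 ⇒ H = (1/6, 0)
through B parallel to KH: direction (1/6, -1); meets XS at R = (30/29, -6/29)
R = X + t·(S−X) with t = 6/29

t = 6/29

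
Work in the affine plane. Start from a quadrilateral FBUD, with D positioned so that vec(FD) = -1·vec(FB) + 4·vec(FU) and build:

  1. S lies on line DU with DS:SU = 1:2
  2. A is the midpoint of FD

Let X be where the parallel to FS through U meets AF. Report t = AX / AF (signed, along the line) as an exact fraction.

t = 5

Choose coordinates F = (0, 0), B = (1, 0), U = (0, 1), D = (-1, 4).
1. S lies on line DU with DS:SU = 1:2 ⇒ S = (-2/3, 3)
2. A is the midpoint of FD ⇒ A = (-1/2, 2)
through U parallel to FS: direction (-2/3, 3); meets AF at X = (2, -8)
X = A + t·(F−A) with t = 5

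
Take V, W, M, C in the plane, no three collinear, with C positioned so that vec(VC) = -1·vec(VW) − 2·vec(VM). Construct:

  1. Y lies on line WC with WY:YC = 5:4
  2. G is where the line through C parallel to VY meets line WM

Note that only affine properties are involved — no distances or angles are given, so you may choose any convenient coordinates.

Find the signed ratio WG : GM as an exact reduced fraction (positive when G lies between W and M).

Choose coordinates V = (0, 0), W = (1, 0), M = (0, 1), C = (-1, -2).
1. Y lies on line WC with WY:YC = 5:4 ⇒ Y = (-1/9, -10/9)
2. G is where the line through C parallel to VY meets line WM ⇒ G = (-7/11, 18/11)
G = W + t·(M−W) with t = 18/11, so WG:GM = t:(1−t) = 18/11:-7/11

WG:GM = -18/7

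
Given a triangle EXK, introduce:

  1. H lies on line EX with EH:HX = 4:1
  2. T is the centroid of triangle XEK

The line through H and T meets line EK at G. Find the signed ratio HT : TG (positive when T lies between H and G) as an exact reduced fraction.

HT:TG = 7/5

Choose coordinates E = (0, 0), X = (1, 0), K = (0, 1).
1. H lies on line EX with EH:HX = 4:1 ⇒ H = (4/5, 0)
2. T is the centroid of triangle XEK ⇒ T = (1/3, 1/3)
line HT meets EK at G = (0, 4/7)
T = H + t·(G−H) with t = 7/12, so HT:TG = 7/12:5/12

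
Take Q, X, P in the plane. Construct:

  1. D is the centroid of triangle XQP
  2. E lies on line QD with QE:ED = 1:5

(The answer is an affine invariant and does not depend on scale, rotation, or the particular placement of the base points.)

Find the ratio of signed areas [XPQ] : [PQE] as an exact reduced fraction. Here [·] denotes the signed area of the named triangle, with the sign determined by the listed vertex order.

Work in coordinates with Q = (0, 0), X = (1, 0), P = (0, 1).
1. D is the centroid of triangle XQP ⇒ D = (1/3, 1/3)
2. E lies on line QD with QE:ED = 1:5 ⇒ E = (1/18, 1/18)
2·[XPQ] = 1, 2·[PQE] = 1/18
[XPQ]:[PQE] = 1:1/18 = 18

[XPQ]:[PQE] = 18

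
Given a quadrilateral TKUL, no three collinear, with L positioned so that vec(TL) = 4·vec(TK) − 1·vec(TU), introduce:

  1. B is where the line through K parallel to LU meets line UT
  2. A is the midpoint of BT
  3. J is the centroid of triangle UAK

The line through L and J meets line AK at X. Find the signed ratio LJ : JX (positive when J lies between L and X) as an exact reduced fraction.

Assign T = (0, 0), K = (1, 0), U = (0, 1), L = (4, -1) — the answer is frame-independent, so this choice is without loss of generality.
1. B is where the line through K parallel to LU meets line UT ⇒ B = (0, 1/2)
2. A is the midpoint of BT ⇒ A = (0, 1/4)
3. J is the centroid of triangle UAK ⇒ J = (1/3, 5/12)
line LJ meets AK at X = (13/6, -7/24)
J = L + t·(X−L) with t = 2, so LJ:JX = 2:-1

LJ:JX = -2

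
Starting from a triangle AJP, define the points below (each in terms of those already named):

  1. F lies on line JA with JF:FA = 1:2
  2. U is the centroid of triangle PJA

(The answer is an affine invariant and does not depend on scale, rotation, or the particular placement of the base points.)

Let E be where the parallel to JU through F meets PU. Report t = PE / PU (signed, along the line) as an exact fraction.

Work in coordinates with A = (0, 0), J = (1, 0), P = (0, 1).
1. F lies on line JA with JF:FA = 1:2 ⇒ F = (2/3, 0)
2. U is the centroid of triangle PJA ⇒ U = (1/3, 1/3)
through F parallel to JU: direction (-2/3, 1/3); meets PU at E = (4/9, 1/9)
E = P + t·(U−P) with t = 4/3

t = 4/3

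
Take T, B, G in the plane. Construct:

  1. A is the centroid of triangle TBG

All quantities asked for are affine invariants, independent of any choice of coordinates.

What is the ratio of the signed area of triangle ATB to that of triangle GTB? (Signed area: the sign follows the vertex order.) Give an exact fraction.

[ATB]:[GTB] = 1/3

Set T = (0, 0), B = (1, 0), G = (0, 1); any affine frame gives the same invariant.
1. A is the centroid of triangle TBG ⇒ A = (1/3, 1/3)
2·[ATB] = 1/3, 2·[GTB] = 1
[ATB]:[GTB] = 1/3:1 = 1/3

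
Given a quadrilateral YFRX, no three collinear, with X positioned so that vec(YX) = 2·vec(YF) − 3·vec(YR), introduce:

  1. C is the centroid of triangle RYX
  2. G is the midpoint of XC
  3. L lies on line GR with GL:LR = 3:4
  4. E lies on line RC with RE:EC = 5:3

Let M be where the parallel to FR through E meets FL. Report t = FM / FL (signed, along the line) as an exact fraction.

t = 35/48

Work in coordinates with Y = (0, 0), F = (1, 0), R = (0, 1), X = (2, -3).
1. C is the centroid of triangle RYX ⇒ C = (2/3, -2/3)
2. G is the midpoint of XC ⇒ G = (4/3, -11/6)
3. L lies on line GR with GL:LR = 3:4 ⇒ L = (16/21, -13/21)
4. E lies on line RC with RE:EC = 5:3 ⇒ E = (5/12, -1/24)
through E parallel to FR: direction (-1, 1); meets FL at M = (119/144, -65/144)
M = F + t·(L−F) with t = 35/48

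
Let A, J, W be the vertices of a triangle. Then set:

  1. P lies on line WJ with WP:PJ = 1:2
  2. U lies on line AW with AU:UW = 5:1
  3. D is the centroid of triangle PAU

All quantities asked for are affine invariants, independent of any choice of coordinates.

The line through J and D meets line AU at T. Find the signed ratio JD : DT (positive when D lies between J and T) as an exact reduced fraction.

JD:DT = 8

Assign A = (0, 0), J = (1, 0), W = (0, 1) — the answer is frame-independent, so this choice is without loss of generality.
1. P lies on line WJ with WP:PJ = 1:2 ⇒ P = (1/3, 2/3)
2. U lies on line AW with AU:UW = 5:1 ⇒ U = (0, 5/6)
3. D is the centroid of triangle PAU ⇒ D = (1/9, 1/2)
line JD meets AU at T = (0, 9/16)
D = J + t·(T−J) with t = 8/9, so JD:DT = 8/9:1/9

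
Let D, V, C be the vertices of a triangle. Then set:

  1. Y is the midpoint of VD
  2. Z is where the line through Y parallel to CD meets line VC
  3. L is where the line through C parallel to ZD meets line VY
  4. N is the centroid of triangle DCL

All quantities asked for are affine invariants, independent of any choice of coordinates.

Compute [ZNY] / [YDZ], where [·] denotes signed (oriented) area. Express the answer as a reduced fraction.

[ZNY]:[YDZ] = -5/3

Work in coordinates with D = (0, 0), V = (1, 0), C = (0, 1).
1. Y is the midpoint of VD ⇒ Y = (1/2, 0)
2. Z is where the line through Y parallel to CD meets line VC ⇒ Z = (1/2, 1/2)
3. L is where the line through C parallel to ZD meets line VY ⇒ L = (-1, 0)
4. N is the centroid of triangle DCL ⇒ N = (-1/3, 1/3)
2·[ZNY] = 5/12, 2·[YDZ] = -1/4
[ZNY]:[YDZ] = 5/12:-1/4 = -5/3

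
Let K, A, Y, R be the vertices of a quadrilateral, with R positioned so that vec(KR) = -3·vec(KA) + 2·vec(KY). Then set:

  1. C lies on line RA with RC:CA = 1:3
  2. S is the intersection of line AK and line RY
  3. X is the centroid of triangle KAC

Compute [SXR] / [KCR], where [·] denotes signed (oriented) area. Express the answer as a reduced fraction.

[SXR]:[KCR] = -22/3

Work in coordinates with K = (0, 0), A = (1, 0), Y = (0, 1), R = (-3, 2).
1. C lies on line RA with RC:CA = 1:3 ⇒ C = (-2, 3/2)
2. S is the intersection of line AK and line RY ⇒ S = (3, 0)
3. X is the centroid of triangle KAC ⇒ X = (-1/3, 1/2)
2·[SXR] = -11/3, 2·[KCR] = 1/2
[SXR]:[KCR] = -11/3:1/2 = -22/3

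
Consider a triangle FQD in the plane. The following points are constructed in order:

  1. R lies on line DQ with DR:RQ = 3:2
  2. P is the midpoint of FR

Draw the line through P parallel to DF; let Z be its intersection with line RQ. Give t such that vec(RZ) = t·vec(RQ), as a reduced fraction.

t = -3/4

Work in coordinates with F = (0, 0), Q = (1, 0), D = (0, 1).
1. R lies on line DQ with DR:RQ = 3:2 ⇒ R = (3/5, 2/5)
2. P is the midpoint of FR ⇒ P = (3/10, 1/5)
through P parallel to DF: direction (0, -1); meets RQ at Z = (3/10, 7/10)
Z = R + t·(Q−R) with t = -3/4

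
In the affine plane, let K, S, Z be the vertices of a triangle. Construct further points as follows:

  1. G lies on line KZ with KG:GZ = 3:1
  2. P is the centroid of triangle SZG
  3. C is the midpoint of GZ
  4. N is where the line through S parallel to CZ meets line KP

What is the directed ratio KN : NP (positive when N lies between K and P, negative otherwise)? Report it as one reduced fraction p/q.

Assign K = (0, 0), S = (1, 0), Z = (0, 1) — the answer is frame-independent, so this choice is without loss of generality.
1. G lies on line KZ with KG:GZ = 3:1 ⇒ G = (0, 3/4)
2. P is the centroid of triangle SZG ⇒ P = (1/3, 7/12)
3. C is the midpoint of GZ ⇒ C = (0, 7/8)
4. N is where the line through S parallel to CZ meets line KP ⇒ N = (1, 7/4)
N = K + t·(P−K) with t = 3, so KN:NP = t:(1−t) = 3:-2

KN:NP = -3/2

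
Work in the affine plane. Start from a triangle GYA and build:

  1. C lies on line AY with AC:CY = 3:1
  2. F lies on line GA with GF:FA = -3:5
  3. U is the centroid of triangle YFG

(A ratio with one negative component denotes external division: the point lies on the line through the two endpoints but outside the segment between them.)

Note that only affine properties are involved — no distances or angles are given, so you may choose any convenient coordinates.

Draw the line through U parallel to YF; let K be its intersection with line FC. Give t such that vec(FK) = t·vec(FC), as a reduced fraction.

t = 4/5

Assign G = (0, 0), Y = (1, 0), A = (0, 1) — the answer is frame-independent, so this choice is without loss of generality.
1. C lies on line AY with AC:CY = 3:1 ⇒ C = (3/4, 1/4)
2. F lies on line GA with GF:FA = -3:5 ⇒ F = (0, -3/2)
3. U is the centroid of triangle YFG ⇒ U = (1/3, -1/2)
through U parallel to YF: direction (-1, -3/2); meets FC at K = (3/5, -1/10)
K = F + t·(C−F) with t = 4/5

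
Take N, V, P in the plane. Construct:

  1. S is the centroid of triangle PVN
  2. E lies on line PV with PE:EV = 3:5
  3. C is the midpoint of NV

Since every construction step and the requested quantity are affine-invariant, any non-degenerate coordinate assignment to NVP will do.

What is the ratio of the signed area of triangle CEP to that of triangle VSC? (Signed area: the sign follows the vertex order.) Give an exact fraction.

[CEP]:[VSC] = 9/8

Assign N = (0, 0), V = (1, 0), P = (0, 1) — the answer is frame-independent, so this choice is without loss of generality.
1. S is the centroid of triangle PVN ⇒ S = (1/3, 1/3)
2. E lies on line PV with PE:EV = 3:5 ⇒ E = (3/8, 5/8)
3. C is the midpoint of NV ⇒ C = (1/2, 0)
2·[CEP] = 3/16, 2·[VSC] = 1/6
[CEP]:[VSC] = 3/16:1/6 = 9/8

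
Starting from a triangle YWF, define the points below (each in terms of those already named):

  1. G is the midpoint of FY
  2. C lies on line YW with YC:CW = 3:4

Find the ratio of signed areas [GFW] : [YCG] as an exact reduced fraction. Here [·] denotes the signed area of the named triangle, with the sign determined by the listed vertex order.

Work in coordinates with Y = (0, 0), W = (1, 0), F = (0, 1).
1. G is the midpoint of FY ⇒ G = (0, 1/2)
2. C lies on line YW with YC:CW = 3:4 ⇒ C = (3/7, 0)
2·[GFW] = -1/2, 2·[YCG] = 3/14
[GFW]:[YCG] = -1/2:3/14 = -7/3

[GFW]:[YCG] = -7/3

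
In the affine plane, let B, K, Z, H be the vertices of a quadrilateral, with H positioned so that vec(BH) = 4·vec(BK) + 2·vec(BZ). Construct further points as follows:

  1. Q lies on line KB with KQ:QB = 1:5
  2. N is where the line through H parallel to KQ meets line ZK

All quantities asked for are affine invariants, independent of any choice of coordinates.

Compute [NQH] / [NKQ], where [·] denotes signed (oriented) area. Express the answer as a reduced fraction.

Set B = (0, 0), K = (1, 0), Z = (0, 1), H = (4, 2); any affine frame gives the same invariant.
1. Q lies on line KB with KQ:QB = 1:5 ⇒ Q = (5/6, 0)
2. N is where the line through H parallel to KQ meets line ZK ⇒ N = (-1, 2)
2·[NQH] = 10, 2·[NKQ] = -1/3
[NQH]:[NKQ] = 10:-1/3 = -30

[NQH]:[NKQ] = -30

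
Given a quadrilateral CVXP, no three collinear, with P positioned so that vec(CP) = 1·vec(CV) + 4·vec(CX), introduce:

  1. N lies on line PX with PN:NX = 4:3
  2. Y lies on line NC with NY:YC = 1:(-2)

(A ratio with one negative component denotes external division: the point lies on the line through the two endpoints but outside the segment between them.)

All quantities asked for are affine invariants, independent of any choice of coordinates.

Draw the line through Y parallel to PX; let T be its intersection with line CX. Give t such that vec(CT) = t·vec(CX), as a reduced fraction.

t = 2

Set C = (0, 0), V = (1, 0), X = (0, 1), P = (1, 4); any affine frame gives the same invariant.
1. N lies on line PX with PN:NX = 4:3 ⇒ N = (3/7, 16/7)
2. Y lies on line NC with NY:YC = 1:(-2) ⇒ Y = (6/7, 32/7)
through Y parallel to PX: direction (-1, -3); meets CX at T = (0, 2)
T = C + t·(X−C) with t = 2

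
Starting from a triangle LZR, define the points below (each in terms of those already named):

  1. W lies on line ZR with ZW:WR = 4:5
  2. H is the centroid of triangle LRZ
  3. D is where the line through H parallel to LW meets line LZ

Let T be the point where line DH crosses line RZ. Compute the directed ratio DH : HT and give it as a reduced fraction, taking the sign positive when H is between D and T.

DH:HT = 9/4

Set L = (0, 0), Z = (1, 0), R = (0, 1); any affine frame gives the same invariant.
1. W lies on line ZR with ZW:WR = 4:5 ⇒ W = (5/9, 4/9)
2. H is the centroid of triangle LRZ ⇒ H = (1/3, 1/3)
3. D is where the line through H parallel to LW meets line LZ ⇒ D = (-1/12, 0)
line DH meets RZ at T = (14/27, 13/27)
H = D + t·(T−D) with t = 9/13, so DH:HT = 9/13:4/13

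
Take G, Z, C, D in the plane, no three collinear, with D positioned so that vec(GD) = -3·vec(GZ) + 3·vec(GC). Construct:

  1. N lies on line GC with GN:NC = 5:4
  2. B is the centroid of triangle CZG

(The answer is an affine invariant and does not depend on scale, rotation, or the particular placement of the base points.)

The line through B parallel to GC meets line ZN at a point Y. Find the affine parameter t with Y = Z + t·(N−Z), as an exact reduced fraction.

t = 2/3

Set G = (0, 0), Z = (1, 0), C = (0, 1), D = (-3, 3); any affine frame gives the same invariant.
1. N lies on line GC with GN:NC = 5:4 ⇒ N = (0, 5/9)
2. B is the centroid of triangle CZG ⇒ B = (1/3, 1/3)
through B parallel to GC: direction (0, 1); meets ZN at Y = (1/3, 10/27)
Y = Z + t·(N−Z) with t = 2/3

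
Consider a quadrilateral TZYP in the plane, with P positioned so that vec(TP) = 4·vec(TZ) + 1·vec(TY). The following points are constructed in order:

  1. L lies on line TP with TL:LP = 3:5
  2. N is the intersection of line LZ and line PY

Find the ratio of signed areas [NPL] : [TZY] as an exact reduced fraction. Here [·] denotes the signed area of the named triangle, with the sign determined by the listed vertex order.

Choose coordinates T = (0, 0), Z = (1, 0), Y = (0, 1), P = (4, 1).
1. L lies on line TP with TL:LP = 3:5 ⇒ L = (3/2, 3/8)
2. N is the intersection of line LZ and line PY ⇒ N = (7/3, 1)
2·[NPL] = -25/24, 2·[TZY] = 1
[NPL]:[TZY] = -25/24:1 = -25/24

[NPL]:[TZY] = -25/24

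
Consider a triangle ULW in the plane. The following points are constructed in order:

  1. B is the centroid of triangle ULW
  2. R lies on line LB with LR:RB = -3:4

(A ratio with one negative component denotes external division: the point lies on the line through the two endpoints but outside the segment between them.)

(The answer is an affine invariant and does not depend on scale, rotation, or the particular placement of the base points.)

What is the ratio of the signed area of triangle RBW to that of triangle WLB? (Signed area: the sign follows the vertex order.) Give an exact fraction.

Assign U = (0, 0), L = (1, 0), W = (0, 1) — the answer is frame-independent, so this choice is without loss of generality.
1. B is the centroid of triangle ULW ⇒ B = (1/3, 1/3)
2. R lies on line LB with LR:RB = -3:4 ⇒ R = (3, -1)
2·[RBW] = -4/3, 2·[WLB] = -1/3
[RBW]:[WLB] = -4/3:-1/3 = 4

[RBW]:[WLB] = 4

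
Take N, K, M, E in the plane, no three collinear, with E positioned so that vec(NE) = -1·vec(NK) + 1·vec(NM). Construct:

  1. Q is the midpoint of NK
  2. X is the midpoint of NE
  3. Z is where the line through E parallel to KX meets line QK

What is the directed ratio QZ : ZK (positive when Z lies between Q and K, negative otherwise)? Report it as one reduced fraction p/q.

QZ:ZK = -3/2

Set N = (0, 0), K = (1, 0), M = (0, 1), E = (-1, 1); any affine frame gives the same invariant.
1. Q is the midpoint of NK ⇒ Q = (1/2, 0)
2. X is the midpoint of NE ⇒ X = (-1/2, 1/2)
3. Z is where the line through E parallel to KX meets line QK ⇒ Z = (2, 0)
Z = Q + t·(K−Q) with t = 3, so QZ:ZK = t:(1−t) = 3:-2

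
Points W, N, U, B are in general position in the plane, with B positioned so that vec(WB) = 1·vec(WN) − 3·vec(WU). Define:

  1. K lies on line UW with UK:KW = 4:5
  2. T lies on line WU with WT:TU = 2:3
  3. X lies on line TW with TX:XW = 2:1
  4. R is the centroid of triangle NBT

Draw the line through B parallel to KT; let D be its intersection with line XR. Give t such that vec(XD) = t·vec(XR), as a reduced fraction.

t = 3/2

Work in coordinates with W = (0, 0), N = (1, 0), U = (0, 1), B = (1, -3).
1. K lies on line UW with UK:KW = 4:5 ⇒ K = (0, 5/9)
2. T lies on line WU with WT:TU = 2:3 ⇒ T = (0, 2/5)
3. X lies on line TW with TX:XW = 2:1 ⇒ X = (0, 2/15)
4. R is the centroid of triangle NBT ⇒ R = (2/3, -13/15)
through B parallel to KT: direction (0, -7/45); meets XR at D = (1, -41/30)
D = X + t·(R−X) with t = 3/2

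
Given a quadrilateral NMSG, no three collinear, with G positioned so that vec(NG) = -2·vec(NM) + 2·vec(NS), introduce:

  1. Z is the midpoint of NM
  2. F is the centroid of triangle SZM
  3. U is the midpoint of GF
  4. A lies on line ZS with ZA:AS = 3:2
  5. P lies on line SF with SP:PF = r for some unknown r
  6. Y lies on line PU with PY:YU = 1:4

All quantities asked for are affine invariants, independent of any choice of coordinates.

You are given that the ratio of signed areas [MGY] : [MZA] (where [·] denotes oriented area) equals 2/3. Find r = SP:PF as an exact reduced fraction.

Set N = (0, 0), M = (1, 0), S = (0, 1), G = (-2, 2); any affine frame gives the same invariant.
1. Z is the midpoint of NM ⇒ Z = (1/2, 0)
2. F is the centroid of triangle SZM ⇒ F = (1/2, 1/3)
3. U is the midpoint of GF ⇒ U = (-3/4, 7/6)
4. A lies on line ZS with ZA:AS = 3:2 ⇒ A = (1/5, 3/5)
5. With SP:PF = r, write λ = r/(r+1) so P = S + λ·(F−S); P is affine-linear in λ
6. Y lies on line PU with PY:YU = 1:4 ⇒ Y is an affine combination of earlier points and hence also affine-linear in λ
Every point depending on P is an affine combination of P and λ-independent points, so each such coordinate is linear in λ; the λ² term in each signed area is a multiple of (F−S)×(F−S) = 0, so 2·[MGY] and 2·[MZA] are each linear in λ. Evaluating at λ=0 and λ=1:
  2·[MGY] = 4/5·λ − 4/5,   2·[MZA] = -3/10
So [MGY]:[MZA] = (4/5·λ − 4/5) / (-3/10). Setting this equal to 2/3:
  4/5·λ − 4/5 = 2/3·(-3/10)  ⇒  λ = 3/4
Then r = λ/(1−λ) = (3/4)/(1/4) = 3. Check: with r = 3, P = (3/8, 1/2) and [MGY]:[MZA] = 2/3 as required.

r = 3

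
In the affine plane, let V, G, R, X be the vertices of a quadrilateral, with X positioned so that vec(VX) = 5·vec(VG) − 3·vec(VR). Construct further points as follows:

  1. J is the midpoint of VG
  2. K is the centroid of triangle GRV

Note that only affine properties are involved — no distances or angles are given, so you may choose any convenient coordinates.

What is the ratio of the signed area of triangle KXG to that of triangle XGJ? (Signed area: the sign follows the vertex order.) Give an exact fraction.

[KXG]:[XGJ] = 4/9

Choose coordinates V = (0, 0), G = (1, 0), R = (0, 1), X = (5, -3).
1. J is the midpoint of VG ⇒ J = (1/2, 0)
2. K is the centroid of triangle GRV ⇒ K = (1/3, 1/3)
2·[KXG] = 2/3, 2·[XGJ] = 3/2
[KXG]:[XGJ] = 2/3:3/2 = 4/9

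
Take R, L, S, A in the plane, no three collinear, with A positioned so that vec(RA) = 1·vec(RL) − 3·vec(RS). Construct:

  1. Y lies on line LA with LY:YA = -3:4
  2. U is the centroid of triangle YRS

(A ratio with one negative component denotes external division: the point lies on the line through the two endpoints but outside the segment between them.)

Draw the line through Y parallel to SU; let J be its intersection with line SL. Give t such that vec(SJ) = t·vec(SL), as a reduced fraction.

Work in coordinates with R = (0, 0), L = (1, 0), S = (0, 1), A = (1, -3).
1. Y lies on line LA with LY:YA = -3:4 ⇒ Y = (1, 9)
2. U is the centroid of triangle YRS ⇒ U = (1/3, 10/3)
through Y parallel to SU: direction (1/3, 7/3); meets SL at J = (-1/8, 9/8)
J = S + t·(L−S) with t = -1/8

t = -1/8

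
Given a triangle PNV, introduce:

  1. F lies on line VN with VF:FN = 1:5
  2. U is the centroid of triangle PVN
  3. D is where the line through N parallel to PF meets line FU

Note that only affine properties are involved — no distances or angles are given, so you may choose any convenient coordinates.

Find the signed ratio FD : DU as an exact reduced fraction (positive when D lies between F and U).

FD:DU = -15/11

Set P = (0, 0), N = (1, 0), V = (0, 1); any affine frame gives the same invariant.
1. F lies on line VN with VF:FN = 1:5 ⇒ F = (1/6, 5/6)
2. U is the centroid of triangle PVN ⇒ U = (1/3, 1/3)
3. D is where the line through N parallel to PF meets line FU ⇒ D = (19/24, -25/24)
D = F + t·(U−F) with t = 15/4, so FD:DU = t:(1−t) = 15/4:-11/4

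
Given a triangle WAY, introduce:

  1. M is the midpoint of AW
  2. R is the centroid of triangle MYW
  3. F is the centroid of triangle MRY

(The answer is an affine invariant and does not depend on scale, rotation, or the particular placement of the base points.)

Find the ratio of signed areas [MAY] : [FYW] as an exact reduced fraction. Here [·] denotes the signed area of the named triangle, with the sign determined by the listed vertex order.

Choose coordinates W = (0, 0), A = (1, 0), Y = (0, 1).
1. M is the midpoint of AW ⇒ M = (1/2, 0)
2. R is the centroid of triangle MYW ⇒ R = (1/6, 1/3)
3. F is the centroid of triangle MRY ⇒ F = (2/9, 4/9)
2·[MAY] = 1/2, 2·[FYW] = 2/9
[MAY]:[FYW] = 1/2:2/9 = 9/4

[MAY]:[FYW] = 9/4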